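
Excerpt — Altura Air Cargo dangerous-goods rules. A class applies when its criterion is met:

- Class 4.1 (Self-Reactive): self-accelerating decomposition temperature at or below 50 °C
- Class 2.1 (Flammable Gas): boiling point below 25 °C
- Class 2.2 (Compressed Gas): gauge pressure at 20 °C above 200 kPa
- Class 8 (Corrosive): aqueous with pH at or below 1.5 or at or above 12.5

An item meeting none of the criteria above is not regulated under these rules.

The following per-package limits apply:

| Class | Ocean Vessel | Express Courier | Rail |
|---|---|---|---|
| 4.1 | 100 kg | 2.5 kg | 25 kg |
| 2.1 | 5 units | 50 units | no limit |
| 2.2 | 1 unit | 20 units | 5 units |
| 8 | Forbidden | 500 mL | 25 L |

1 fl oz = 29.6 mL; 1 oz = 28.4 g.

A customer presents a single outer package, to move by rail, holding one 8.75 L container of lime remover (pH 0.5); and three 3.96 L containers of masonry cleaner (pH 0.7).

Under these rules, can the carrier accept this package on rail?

Yes

With pH 0.5 (≤ 1.5), the lime remover falls in Class 8.
Masonry cleaner: pH 0.7 ≤ 1.5 → Class 8 (Corrosive).
Class 8 net quantity: 8.75 L + (three 3.96 L containers = 11.88 L) = 20.63 L.
20.63 L is within the rail limit of 25 L for Class 8.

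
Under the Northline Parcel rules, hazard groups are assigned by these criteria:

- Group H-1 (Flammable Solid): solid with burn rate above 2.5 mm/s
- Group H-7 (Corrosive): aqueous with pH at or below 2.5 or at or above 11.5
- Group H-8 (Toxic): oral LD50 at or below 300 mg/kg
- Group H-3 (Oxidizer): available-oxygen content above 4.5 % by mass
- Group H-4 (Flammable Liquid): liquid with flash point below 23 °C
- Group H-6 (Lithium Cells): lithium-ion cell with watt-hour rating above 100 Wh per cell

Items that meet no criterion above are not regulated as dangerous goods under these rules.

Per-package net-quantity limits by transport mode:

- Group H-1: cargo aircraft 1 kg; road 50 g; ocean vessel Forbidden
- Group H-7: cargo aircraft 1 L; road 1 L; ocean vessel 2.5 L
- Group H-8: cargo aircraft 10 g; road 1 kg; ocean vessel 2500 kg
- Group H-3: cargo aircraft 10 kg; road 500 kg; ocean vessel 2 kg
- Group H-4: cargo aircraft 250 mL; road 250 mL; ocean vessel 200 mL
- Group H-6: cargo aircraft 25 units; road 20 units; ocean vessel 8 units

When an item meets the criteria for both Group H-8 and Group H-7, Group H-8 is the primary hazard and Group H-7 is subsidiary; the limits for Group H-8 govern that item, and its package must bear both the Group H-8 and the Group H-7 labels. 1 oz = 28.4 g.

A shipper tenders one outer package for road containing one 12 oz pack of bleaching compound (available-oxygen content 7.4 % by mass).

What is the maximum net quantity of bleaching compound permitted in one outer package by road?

500 kg

With available-oxygen content 7.4 % by mass (> 4.5 % by mass), the bleaching compound falls in Group H-3.
The road limit for Group H-3 is 500 kg.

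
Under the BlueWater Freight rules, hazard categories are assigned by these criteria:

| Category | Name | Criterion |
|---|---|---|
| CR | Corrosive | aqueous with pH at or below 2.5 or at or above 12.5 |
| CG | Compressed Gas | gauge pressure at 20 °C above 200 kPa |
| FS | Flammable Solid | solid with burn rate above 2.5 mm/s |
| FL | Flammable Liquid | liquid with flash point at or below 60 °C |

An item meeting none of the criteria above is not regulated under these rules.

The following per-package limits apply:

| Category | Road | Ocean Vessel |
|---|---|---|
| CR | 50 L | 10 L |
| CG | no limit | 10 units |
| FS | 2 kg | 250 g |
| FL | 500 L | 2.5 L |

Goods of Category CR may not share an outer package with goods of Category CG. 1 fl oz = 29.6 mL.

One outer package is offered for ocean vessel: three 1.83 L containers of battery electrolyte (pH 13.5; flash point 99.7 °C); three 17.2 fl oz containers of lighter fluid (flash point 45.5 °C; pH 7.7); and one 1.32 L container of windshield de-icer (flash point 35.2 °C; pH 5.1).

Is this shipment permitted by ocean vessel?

No

With pH 13.5 (≥ 12.5), the battery electrolyte falls in Category CR.
With flash point 45.5 °C (≤ 60 °C), the lighter fluid falls in Category FL.
Flash point 35.2 °C meets the Category FL criterion (Flammable Liquid), so the windshield de-icer is Category FL.
Category CR quantity: three 1.83 L containers = 5.49 L.
5.49 L ≤ 10 L (ocean vessel limit, Category CR) — within limit.
Total Category FL: (three 17.2 fl oz containers = 1527.36 mL) + 1.32 L = 2847.36 mL.
2847.36 mL exceeds the ocean vessel limit of 2.5 L for Category FL.
The segregation rule (Category CR with Category CG) does not apply to Category CR with Category FL.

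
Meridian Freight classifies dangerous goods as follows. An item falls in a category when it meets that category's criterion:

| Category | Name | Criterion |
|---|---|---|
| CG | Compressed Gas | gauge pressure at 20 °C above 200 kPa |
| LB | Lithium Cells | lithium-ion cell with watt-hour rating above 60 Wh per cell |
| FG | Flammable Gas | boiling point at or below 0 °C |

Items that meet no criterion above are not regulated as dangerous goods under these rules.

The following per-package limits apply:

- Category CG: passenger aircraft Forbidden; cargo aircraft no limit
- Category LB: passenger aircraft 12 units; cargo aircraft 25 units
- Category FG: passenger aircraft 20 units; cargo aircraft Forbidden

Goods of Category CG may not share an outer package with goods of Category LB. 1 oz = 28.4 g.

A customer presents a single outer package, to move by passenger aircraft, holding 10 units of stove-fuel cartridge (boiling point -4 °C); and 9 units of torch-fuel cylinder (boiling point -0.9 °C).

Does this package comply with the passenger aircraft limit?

The stove-fuel cartridge has boiling point -4 °C, which is ≤ 0 °C, so it is Category FG (Flammable Gas).
Torch-fuel cylinder: boiling point -0.9 °C ≤ 0 °C → Category FG (Flammable Gas).
Category FG net quantity: 10 units + 9 units = 19 units.
19 units ≤ 20 units (passenger aircraft limit, Category FG) — within limit.

Yes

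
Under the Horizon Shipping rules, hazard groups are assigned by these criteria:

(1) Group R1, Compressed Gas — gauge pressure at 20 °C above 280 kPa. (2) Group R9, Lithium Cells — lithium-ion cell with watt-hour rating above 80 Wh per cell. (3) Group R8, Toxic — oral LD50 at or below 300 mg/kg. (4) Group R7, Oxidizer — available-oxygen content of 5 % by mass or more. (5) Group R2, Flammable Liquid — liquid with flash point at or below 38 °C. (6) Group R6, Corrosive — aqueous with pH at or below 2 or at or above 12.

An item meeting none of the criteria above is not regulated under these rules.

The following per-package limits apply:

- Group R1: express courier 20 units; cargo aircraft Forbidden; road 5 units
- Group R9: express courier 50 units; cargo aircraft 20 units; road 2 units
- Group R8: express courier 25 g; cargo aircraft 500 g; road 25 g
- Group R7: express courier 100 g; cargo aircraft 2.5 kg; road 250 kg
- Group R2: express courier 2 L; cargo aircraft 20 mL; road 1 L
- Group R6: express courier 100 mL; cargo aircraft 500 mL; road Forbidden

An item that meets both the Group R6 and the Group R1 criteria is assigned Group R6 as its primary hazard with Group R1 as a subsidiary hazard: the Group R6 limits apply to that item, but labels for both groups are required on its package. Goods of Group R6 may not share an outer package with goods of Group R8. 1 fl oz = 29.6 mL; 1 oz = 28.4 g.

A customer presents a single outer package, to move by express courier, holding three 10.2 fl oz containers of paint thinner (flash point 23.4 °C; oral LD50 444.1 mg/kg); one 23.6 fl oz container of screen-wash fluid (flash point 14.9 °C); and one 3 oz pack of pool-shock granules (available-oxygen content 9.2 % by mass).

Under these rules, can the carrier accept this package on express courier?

Yes

With flash point 23.4 °C (≤ 38 °C), the paint thinner falls in Group R2.
Screen-wash fluid: flash point 14.9 °C ≤ 38 °C → Group R2 (Flammable Liquid).
Pool-shock granules: available-oxygen content 9.2 % by mass ≥ 5 % by mass → Group R7 (Oxidizer).
Total Group R2: (three 10.2 fl oz containers = 905.76 mL) + (one 23.6 fl oz container = 698.56 mL) = 1604.32 mL.
That is within the Group R2 express courier limit of 2 L.
Group R7 quantity: one 3 oz pack = 85.2 g.
85.2 g ≤ 100 g (express courier limit, Group R7) — within limit.
The segregation rule (Group R6 with Group R8) does not apply to Group R2 with Group R7.
Every hazard group is within its express courier limit and no segregation rule is violated.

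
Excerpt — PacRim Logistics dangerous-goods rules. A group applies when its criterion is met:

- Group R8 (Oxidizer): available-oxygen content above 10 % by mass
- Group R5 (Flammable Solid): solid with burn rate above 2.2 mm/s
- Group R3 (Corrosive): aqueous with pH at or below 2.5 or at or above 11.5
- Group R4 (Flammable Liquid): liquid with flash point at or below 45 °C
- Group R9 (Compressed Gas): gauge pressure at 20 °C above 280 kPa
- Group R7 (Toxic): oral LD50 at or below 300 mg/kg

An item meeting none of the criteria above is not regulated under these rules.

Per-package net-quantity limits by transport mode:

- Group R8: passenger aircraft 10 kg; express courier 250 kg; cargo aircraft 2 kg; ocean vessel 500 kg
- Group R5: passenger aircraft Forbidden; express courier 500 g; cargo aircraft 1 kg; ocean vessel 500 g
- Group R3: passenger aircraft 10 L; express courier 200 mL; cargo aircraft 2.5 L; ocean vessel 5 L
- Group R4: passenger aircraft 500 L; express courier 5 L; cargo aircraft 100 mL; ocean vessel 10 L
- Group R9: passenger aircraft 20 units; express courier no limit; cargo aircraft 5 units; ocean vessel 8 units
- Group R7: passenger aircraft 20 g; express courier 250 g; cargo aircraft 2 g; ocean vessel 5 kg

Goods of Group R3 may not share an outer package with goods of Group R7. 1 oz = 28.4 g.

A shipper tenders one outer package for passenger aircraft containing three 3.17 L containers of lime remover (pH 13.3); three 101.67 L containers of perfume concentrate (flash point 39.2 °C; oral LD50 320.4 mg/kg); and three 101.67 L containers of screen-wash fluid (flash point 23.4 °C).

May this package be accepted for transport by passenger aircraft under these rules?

The lime remover has pH 13.3, which is ≥ 11.5, so it is Group R3 (Corrosive).
With flash point 39.2 °C (≤ 45 °C), the perfume concentrate falls in Group R4.
The screen-wash fluid has flash point 23.4 °C, which is ≤ 45 °C, so it is Group R4 (Flammable Liquid).
Total Group R4: (three 101.67 L containers = 305.01 L) + (three 101.67 L containers = 305.01 L) = 610.02 L.
610.02 L exceeds the passenger aircraft limit of 500 L for Group R4.
Group R3 quantity: three 3.17 L containers = 9.51 L.
9.51 L is within the passenger aircraft limit of 10 L for Group R3.
The segregation rule (Group R3 with Group R7) does not apply to Group R4 with Group R3.

No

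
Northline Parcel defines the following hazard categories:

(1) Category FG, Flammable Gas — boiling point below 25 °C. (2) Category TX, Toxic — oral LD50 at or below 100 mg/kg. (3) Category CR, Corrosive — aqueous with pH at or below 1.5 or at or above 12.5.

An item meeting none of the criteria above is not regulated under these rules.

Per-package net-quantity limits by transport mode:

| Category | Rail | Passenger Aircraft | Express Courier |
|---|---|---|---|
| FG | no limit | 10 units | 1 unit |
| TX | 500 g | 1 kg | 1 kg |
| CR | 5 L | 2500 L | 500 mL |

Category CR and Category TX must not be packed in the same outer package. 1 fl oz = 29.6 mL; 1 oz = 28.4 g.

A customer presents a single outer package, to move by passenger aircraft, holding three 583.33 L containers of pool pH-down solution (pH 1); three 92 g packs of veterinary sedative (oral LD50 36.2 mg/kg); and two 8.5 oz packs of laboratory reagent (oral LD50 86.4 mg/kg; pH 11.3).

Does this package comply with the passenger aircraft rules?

No

With pH 1 (≤ 1.5), the pool pH-down solution falls in Category CR.
Oral LD50 36.2 mg/kg meets the Category TX criterion (Toxic), so the veterinary sedative is Category TX.
The laboratory reagent has oral LD50 86.4 mg/kg, which is ≤ 100 mg/kg, so it is Category TX (Toxic).
Category CR quantity: three 583.33 L containers = 1749.99 L.
1749.99 L ≤ 2500 L (passenger aircraft limit, Category CR) — within limit.
Category TX net quantity: (three 92 g packs = 276 g) + (two 8.5 oz packs = 482.8 g) = 758.8 g.
That is within the Category TX passenger aircraft limit of 1 kg.
Category CR and Category TX may not share an outer package.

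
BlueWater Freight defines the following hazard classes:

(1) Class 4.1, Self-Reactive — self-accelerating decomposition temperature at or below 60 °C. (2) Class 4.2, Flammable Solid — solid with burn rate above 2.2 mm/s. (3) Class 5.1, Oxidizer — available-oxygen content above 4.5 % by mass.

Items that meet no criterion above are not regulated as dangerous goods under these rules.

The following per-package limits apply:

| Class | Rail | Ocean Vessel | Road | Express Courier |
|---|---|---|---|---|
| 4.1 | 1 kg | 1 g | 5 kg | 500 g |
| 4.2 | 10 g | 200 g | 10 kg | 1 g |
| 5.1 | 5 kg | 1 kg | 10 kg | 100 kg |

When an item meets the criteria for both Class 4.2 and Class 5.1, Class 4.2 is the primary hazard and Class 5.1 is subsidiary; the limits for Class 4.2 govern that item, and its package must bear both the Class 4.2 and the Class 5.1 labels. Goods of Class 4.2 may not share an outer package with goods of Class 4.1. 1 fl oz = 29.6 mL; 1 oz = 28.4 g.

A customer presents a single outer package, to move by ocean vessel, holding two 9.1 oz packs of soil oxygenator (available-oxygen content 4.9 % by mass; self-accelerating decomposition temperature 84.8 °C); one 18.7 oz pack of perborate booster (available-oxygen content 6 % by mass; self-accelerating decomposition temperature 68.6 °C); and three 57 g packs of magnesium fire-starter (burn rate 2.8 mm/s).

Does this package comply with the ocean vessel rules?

Soil oxygenator: available-oxygen content 4.9 % by mass > 4.5 % by mass → Class 5.1 (Oxidizer).
Available-oxygen content 6 % by mass meets the Class 5.1 criterion (Oxidizer), so the perborate booster is Class 5.1.
The magnesium fire-starter has burn rate 2.8 mm/s, which is > 2.2 mm/s, so it is Class 4.2 (Flammable Solid).
Total Class 5.1: (two 9.1 oz packs = 516.88 g) + (one 18.7 oz pack = 531.08 g) = 1047.96 g.
1047.96 g > 1 kg (ocean vessel limit, Class 5.1) — over the limit.
Class 4.2 quantity: three 57 g packs = 171 g.
171 g ≤ 200 g (ocean vessel limit, Class 4.2) — within limit.
The segregation rule (Class 4.2 with Class 4.1) does not apply to Class 5.1 with Class 4.2.

No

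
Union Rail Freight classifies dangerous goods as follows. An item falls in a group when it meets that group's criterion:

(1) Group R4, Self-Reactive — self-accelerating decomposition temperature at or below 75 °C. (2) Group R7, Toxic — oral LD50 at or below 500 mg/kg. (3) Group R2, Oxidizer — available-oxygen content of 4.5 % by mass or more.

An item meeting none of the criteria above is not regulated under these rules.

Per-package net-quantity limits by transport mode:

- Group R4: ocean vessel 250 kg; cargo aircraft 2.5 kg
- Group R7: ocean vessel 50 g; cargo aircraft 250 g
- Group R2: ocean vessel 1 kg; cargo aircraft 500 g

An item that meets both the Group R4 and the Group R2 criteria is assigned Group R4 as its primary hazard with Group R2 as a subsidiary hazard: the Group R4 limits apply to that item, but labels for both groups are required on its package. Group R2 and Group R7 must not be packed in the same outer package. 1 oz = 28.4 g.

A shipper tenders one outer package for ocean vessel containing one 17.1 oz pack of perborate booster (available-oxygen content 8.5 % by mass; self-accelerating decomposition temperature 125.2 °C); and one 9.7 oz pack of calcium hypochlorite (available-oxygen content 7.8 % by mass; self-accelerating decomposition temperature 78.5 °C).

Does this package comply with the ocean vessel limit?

Yes

Available-oxygen content 8.5 % by mass meets the Group R2 criterion (Oxidizer), so the perborate booster is Group R2.
Available-oxygen content 7.8 % by mass meets the Group R2 criterion (Oxidizer), so the calcium hypochlorite is Group R2.
Total Group R2: (one 17.1 oz pack = 485.64 g) + (one 9.7 oz pack = 275.48 g) = 761.12 g.
761.12 g is within the ocean vessel limit of 1 kg for Group R2.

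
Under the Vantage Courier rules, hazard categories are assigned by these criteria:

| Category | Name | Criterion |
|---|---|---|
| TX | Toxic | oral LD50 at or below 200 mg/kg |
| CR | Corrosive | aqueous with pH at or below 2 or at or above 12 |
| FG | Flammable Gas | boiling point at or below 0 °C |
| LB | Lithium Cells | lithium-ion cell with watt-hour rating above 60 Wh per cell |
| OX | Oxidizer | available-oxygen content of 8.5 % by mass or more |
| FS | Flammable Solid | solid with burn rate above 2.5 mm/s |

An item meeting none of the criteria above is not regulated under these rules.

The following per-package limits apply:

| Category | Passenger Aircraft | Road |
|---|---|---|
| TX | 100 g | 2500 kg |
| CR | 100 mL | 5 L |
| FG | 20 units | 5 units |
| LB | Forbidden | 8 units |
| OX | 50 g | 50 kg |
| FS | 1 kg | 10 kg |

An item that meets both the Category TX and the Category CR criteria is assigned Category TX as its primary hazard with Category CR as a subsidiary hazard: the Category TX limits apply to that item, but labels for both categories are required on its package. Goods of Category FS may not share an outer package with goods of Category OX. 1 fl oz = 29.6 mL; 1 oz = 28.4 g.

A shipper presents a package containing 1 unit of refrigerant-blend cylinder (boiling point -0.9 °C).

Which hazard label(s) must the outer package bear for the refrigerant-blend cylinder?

Category FG

Refrigerant-blend cylinder: boiling point -0.9 °C ≤ 0 °C → Category FG (Flammable Gas).
Only the Category FG label is required.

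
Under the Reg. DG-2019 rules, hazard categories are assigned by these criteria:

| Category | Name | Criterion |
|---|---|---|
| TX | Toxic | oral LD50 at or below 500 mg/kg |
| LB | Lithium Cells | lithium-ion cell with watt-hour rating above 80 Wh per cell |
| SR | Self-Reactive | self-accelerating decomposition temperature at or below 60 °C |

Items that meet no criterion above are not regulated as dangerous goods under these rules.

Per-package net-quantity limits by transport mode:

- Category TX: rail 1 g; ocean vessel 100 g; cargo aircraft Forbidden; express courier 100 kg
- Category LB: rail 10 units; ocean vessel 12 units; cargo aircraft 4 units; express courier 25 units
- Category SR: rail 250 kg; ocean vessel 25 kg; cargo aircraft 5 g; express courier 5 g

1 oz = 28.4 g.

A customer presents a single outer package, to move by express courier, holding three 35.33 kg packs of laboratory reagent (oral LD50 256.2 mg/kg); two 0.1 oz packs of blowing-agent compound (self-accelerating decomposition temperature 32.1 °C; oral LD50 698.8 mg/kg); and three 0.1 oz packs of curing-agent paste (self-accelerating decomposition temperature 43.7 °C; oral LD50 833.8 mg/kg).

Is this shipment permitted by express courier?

No

Laboratory reagent: oral LD50 256.2 mg/kg ≤ 500 mg/kg → Category TX (Toxic).
With self-accelerating decomposition temperature 32.1 °C (≤ 60 °C), the blowing-agent compound falls in Category SR.
Curing-agent paste: self-accelerating decomposition temperature 43.7 °C ≤ 60 °C → Category SR (Self-Reactive).
Category SR net quantity: (two 0.1 oz packs = 5.68 g) + (three 0.1 oz packs = 8.52 g) = 14.2 g.
That exceeds the Category SR express courier limit of 5 g.
Category TX quantity: three 35.33 kg packs = 105.99 kg.
105.99 kg exceeds the express courier limit of 100 kg for Category TX.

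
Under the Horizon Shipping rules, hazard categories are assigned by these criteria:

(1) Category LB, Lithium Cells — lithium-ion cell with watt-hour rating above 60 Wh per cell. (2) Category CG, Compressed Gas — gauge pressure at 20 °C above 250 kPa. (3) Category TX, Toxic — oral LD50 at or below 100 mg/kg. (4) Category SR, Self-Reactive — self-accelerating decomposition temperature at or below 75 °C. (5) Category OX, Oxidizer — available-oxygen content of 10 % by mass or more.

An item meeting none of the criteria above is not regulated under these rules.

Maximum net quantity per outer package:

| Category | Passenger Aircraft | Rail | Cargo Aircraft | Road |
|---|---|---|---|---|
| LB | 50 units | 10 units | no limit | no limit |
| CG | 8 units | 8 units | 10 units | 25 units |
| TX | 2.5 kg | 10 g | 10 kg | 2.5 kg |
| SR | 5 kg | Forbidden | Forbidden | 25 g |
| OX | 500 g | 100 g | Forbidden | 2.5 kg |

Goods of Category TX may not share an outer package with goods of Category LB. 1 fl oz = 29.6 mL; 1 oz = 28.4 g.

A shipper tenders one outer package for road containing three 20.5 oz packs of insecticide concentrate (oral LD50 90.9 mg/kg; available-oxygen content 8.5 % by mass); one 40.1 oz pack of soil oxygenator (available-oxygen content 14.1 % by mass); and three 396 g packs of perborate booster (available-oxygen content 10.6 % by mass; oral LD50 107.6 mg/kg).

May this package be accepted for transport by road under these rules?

Yes

With oral LD50 90.9 mg/kg (≤ 100 mg/kg), the insecticide concentrate falls in Category TX.
The soil oxygenator has available-oxygen content 14.1 % by mass, which is ≥ 10 % by mass, so it is Category OX (Oxidizer).
Perborate booster: available-oxygen content 10.6 % by mass ≥ 10 % by mass → Category OX (Oxidizer).
Category OX net quantity: (one 40.1 oz pack = 1138.84 g) + (three 396 g packs = 1.188 kg) = 2326.84 g.
That is within the Category OX road limit of 2.5 kg.
Category TX quantity: three 20.5 oz packs = 1746.6 g.
1746.6 g ≤ 2.5 kg (road limit, Category TX) — within limit.
The segregation rule (Category TX with Category LB) does not apply to Category OX with Category TX.
Every hazard category is within its road limit and no segregation rule is violated.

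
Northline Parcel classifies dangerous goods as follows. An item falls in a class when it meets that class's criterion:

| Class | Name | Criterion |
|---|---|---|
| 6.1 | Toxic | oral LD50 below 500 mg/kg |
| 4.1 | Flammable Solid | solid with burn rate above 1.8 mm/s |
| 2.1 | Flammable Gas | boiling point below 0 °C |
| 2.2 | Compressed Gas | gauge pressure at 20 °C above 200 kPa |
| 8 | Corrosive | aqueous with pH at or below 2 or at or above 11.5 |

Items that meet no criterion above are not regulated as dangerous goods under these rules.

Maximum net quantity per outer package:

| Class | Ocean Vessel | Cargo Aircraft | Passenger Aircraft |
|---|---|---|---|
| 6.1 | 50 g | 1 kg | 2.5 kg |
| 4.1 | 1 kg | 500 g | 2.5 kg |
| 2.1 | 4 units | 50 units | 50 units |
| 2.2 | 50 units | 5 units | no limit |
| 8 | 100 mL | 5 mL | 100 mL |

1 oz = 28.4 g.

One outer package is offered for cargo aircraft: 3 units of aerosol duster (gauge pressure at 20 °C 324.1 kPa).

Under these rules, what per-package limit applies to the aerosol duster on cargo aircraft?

5 units

Aerosol duster: gauge pressure at 20 °C 324.1 kPa > 200 kPa → Class 2.2 (Compressed Gas).
The cargo aircraft limit for Class 2.2 is 5 units.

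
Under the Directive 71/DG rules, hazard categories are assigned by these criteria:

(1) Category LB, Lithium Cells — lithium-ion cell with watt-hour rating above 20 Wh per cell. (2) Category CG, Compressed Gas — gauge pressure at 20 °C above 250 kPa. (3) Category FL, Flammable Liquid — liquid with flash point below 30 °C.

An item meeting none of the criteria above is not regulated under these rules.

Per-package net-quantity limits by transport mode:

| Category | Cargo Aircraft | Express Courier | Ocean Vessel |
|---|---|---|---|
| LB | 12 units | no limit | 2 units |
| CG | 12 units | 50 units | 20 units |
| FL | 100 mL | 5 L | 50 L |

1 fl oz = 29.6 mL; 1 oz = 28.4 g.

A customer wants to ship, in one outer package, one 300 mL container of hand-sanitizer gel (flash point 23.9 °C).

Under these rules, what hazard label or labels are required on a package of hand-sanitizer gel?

Category FL

Flash point 23.9 °C meets the Category FL criterion (Flammable Liquid), so the hand-sanitizer gel is Category FL.
Only the Category FL label is required.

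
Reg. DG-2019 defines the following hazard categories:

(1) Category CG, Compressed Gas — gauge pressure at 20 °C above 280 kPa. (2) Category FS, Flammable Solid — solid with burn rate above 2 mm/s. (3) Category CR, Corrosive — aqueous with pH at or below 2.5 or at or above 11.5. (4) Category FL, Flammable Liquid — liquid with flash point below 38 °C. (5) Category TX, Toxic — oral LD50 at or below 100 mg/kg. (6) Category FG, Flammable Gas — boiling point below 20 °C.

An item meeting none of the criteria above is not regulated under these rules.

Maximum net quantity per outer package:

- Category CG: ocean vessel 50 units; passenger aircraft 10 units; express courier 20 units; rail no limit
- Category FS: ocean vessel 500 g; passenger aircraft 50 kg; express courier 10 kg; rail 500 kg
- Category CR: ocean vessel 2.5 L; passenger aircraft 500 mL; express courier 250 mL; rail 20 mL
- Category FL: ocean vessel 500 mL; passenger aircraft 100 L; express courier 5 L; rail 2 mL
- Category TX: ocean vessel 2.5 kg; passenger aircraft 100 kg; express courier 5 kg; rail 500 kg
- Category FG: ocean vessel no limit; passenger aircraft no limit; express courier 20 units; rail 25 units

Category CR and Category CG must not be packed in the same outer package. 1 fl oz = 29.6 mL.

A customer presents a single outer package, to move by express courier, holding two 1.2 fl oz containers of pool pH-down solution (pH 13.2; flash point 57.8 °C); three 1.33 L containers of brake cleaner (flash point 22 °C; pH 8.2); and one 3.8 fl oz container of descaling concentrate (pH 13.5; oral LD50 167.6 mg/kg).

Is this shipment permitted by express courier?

pH 13.2 meets the Category CR criterion (Corrosive), so the pool pH-down solution is Category CR.
Flash point 22 °C meets the Category FL criterion (Flammable Liquid), so the brake cleaner is Category FL.
pH 13.5 meets the Category CR criterion (Corrosive), so the descaling concentrate is Category CR.
Category CR net quantity: (two 1.2 fl oz containers = 71.04 mL) + (one 3.8 fl oz container = 112.48 mL) = 183.52 mL.
That is within the Category CR express courier limit of 250 mL.
Category FL quantity: three 1.33 L containers = 3.99 L.
That is within the Category FL express courier limit of 5 L.
The segregation rule (Category CR with Category CG) does not apply to Category CR with Category FL.
Every hazard category is within its express courier limit and no segregation rule is violated.

Yes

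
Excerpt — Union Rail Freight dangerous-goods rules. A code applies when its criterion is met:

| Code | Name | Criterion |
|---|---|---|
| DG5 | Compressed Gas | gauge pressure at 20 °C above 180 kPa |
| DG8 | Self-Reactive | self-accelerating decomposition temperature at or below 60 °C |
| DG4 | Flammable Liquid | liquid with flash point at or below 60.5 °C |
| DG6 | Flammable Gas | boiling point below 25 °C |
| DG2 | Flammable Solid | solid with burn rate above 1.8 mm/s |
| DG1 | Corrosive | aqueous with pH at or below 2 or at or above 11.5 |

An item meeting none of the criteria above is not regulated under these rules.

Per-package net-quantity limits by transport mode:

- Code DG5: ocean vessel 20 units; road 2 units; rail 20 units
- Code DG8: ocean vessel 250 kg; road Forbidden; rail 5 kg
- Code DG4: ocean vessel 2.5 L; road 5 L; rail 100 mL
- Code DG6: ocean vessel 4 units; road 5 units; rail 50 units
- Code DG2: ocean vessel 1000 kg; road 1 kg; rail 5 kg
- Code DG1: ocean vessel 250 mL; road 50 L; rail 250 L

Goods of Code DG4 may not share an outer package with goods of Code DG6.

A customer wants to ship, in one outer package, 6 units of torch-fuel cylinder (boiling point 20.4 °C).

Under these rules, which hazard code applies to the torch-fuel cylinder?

Code DG6

Torch-fuel cylinder: boiling point 20.4 °C < 25 °C → Code DG6 (Flammable Gas).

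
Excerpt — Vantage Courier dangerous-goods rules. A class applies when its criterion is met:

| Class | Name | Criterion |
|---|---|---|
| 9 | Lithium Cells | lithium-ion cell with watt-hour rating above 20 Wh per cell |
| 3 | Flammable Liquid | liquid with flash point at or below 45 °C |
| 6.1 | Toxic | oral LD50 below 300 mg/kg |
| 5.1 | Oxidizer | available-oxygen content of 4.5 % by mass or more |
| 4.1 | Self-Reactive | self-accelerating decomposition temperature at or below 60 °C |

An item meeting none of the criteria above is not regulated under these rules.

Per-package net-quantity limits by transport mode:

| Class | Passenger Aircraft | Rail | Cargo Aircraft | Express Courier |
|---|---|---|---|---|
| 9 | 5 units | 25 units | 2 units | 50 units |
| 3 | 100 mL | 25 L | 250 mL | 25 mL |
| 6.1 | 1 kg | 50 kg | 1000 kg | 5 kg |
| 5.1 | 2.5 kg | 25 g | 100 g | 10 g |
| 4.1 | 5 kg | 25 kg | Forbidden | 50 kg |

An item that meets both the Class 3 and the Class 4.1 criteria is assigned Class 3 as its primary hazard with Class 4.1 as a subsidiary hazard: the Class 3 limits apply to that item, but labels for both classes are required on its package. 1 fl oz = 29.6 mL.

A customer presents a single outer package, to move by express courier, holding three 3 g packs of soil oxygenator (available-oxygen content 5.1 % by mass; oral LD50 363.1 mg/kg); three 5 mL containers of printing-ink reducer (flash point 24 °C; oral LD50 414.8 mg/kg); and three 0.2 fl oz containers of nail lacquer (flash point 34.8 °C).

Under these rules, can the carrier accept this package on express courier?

No

The soil oxygenator has available-oxygen content 5.1 % by mass, which is ≥ 4.5 % by mass, so it is Class 5.1 (Oxidizer).
With flash point 24 °C (≤ 45 °C), the printing-ink reducer falls in Class 3.
Flash point 34.8 °C meets the Class 3 criterion (Flammable Liquid), so the nail lacquer is Class 3.
Total Class 3: (three 5 mL containers = 15 mL) + (three 0.2 fl oz containers = 17.76 mL) = 32.76 mL.
That exceeds the Class 3 express courier limit of 25 mL.
Class 5.1 quantity: three 3 g packs = 9 g.
9 g ≤ 10 g (express courier limit, Class 5.1) — within limit.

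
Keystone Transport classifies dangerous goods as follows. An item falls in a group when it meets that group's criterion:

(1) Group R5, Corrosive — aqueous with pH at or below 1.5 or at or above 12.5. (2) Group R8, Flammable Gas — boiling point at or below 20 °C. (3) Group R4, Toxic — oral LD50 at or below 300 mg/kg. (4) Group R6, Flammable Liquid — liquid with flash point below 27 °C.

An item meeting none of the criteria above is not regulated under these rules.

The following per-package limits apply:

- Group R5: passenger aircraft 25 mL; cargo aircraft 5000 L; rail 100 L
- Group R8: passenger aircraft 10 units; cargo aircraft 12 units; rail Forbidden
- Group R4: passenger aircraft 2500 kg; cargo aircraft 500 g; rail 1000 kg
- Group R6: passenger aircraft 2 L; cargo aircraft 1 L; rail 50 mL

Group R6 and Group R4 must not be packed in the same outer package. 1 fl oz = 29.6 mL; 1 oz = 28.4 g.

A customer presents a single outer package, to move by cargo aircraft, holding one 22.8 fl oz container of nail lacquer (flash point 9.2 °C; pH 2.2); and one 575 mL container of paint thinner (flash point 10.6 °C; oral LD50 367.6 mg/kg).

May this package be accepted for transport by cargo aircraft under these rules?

Nail lacquer: flash point 9.2 °C < 27 °C → Group R6 (Flammable Liquid).
Paint thinner: flash point 10.6 °C < 27 °C → Group R6 (Flammable Liquid).
Total Group R6: (one 22.8 fl oz container = 674.88 mL) + 575 mL = 1249.88 mL.
1249.88 mL > 1 L (cargo aircraft limit, Group R6) — over the limit.

No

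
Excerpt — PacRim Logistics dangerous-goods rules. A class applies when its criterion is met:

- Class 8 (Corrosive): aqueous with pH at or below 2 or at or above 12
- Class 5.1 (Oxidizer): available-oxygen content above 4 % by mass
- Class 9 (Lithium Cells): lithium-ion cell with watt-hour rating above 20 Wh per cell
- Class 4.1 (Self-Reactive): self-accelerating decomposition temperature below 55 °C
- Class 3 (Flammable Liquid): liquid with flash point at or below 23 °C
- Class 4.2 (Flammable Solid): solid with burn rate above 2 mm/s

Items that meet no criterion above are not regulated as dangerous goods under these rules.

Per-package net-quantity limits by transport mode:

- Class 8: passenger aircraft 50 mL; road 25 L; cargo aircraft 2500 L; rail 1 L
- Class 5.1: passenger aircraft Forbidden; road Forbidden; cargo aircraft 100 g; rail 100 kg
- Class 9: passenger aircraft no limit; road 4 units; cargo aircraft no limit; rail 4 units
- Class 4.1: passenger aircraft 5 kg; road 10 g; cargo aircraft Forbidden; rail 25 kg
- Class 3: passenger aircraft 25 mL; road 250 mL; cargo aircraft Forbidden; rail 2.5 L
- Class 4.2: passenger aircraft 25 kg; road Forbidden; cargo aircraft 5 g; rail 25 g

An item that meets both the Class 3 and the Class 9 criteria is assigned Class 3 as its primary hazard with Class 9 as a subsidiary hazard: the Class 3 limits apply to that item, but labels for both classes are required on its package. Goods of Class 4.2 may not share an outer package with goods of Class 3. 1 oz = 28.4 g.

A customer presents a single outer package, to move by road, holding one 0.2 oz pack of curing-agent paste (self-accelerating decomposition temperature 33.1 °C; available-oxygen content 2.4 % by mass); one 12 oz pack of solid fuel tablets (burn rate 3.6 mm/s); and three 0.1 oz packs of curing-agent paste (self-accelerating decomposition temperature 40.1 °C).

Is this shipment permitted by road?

No

The curing-agent paste has self-accelerating decomposition temperature 33.1 °C, which is < 55 °C, so it is Class 4.1 (Self-Reactive).
With burn rate 3.6 mm/s (> 2 mm/s), the solid fuel tablets fall in Class 4.2.
Curing-agent paste: self-accelerating decomposition temperature 40.1 °C < 55 °C → Class 4.1 (Self-Reactive).
Total Class 4.1: (one 0.2 oz pack = 5.68 g) + (three 0.1 oz packs = 8.52 g) = 14.2 g.
14.2 g exceeds the road limit of 10 g for Class 4.1.
Class 4.2 quantity: one 12 oz pack = 340.8 g.
Class 4.2 is Forbidden by road.
The segregation rule (Class 4.2 with Class 3) does not apply to Class 4.1 with Class 4.2.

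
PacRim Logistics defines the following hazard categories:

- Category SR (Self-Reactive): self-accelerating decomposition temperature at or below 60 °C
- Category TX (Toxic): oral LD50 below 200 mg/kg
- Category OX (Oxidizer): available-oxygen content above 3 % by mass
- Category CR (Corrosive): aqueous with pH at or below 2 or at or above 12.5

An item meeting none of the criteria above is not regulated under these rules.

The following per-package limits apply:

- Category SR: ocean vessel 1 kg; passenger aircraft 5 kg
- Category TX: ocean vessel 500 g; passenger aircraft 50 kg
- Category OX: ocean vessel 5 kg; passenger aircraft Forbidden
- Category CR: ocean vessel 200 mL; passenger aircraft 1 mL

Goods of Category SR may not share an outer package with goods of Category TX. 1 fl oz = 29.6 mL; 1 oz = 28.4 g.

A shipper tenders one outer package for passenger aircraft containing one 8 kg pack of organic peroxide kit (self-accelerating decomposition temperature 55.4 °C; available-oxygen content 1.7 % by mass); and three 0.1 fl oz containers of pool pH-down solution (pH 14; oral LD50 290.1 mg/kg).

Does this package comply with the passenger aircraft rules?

The organic peroxide kit has self-accelerating decomposition temperature 55.4 °C, which is ≤ 60 °C, so it is Category SR (Self-Reactive).
pH 14 meets the Category CR criterion (Corrosive), so the pool pH-down solution is Category CR.
Category SR quantity: 8 kg.
That exceeds the Category SR passenger aircraft limit of 5 kg.
Category CR quantity: three 0.1 fl oz containers = 8.88 mL.
8.88 mL exceeds the passenger aircraft limit of 1 mL for Category CR.
The segregation rule (Category SR with Category TX) does not apply to Category SR with Category CR.

No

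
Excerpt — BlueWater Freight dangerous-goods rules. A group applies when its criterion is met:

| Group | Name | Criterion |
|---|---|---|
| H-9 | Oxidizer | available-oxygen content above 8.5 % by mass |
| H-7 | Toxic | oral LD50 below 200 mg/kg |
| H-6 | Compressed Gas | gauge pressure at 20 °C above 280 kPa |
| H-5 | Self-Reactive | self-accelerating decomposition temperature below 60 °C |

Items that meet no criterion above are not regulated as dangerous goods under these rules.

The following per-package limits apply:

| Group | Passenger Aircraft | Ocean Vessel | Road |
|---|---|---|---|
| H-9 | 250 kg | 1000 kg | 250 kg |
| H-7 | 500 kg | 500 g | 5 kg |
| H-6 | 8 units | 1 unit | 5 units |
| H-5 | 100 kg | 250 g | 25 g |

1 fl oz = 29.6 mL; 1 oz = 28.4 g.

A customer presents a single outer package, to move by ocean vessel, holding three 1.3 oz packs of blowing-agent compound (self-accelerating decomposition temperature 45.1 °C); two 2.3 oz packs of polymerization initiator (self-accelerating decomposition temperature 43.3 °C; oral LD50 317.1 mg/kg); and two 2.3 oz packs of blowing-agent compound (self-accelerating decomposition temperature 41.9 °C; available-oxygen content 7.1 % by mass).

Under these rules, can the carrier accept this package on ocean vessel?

Self-accelerating decomposition temperature 45.1 °C meets the Group H-5 criterion (Self-Reactive), so the blowing-agent compound is Group H-5.
With self-accelerating decomposition temperature 43.3 °C (< 60 °C), the polymerization initiator falls in Group H-5.
With self-accelerating decomposition temperature 41.9 °C (< 60 °C), the blowing-agent compound falls in Group H-5.
Total Group H-5: (three 1.3 oz packs = 110.76 g) + (two 2.3 oz packs = 130.64 g) + (two 2.3 oz packs = 130.64 g) = 372.04 g.
That exceeds the Group H-5 ocean vessel limit of 250 g.

No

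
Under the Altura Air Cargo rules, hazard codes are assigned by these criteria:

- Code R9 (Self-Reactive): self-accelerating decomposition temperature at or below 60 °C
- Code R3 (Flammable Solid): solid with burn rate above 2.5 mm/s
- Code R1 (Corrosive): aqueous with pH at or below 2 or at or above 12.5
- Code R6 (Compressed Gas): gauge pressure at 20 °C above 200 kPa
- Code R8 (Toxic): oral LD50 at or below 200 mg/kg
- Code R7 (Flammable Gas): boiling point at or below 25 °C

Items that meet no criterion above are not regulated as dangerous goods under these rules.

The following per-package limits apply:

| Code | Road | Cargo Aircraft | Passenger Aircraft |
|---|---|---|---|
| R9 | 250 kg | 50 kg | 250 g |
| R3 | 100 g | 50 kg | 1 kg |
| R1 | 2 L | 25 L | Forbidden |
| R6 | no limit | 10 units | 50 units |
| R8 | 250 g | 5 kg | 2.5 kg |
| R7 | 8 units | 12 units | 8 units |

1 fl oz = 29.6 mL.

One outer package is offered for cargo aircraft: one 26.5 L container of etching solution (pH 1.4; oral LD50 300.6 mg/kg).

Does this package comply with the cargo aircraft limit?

Etching solution: pH 1.4 ≤ 2 → Code R1 (Corrosive).
Code R1 quantity: 26.5 L.
26.5 L > 25 L (cargo aircraft limit, Code R1) — over the limit.

No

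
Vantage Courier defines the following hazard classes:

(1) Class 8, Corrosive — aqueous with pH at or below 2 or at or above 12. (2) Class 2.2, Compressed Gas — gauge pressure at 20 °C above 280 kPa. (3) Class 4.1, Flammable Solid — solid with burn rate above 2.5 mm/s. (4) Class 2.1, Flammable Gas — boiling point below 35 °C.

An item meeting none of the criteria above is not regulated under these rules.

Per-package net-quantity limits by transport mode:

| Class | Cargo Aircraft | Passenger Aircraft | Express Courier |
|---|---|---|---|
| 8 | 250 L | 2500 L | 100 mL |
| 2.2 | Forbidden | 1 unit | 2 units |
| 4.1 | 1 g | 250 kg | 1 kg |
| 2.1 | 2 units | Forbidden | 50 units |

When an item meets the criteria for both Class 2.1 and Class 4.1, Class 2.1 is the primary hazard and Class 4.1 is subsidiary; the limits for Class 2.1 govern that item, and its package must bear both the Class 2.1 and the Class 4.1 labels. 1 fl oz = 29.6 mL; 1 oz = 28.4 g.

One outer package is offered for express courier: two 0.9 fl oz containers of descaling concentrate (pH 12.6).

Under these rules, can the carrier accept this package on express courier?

The descaling concentrate has pH 12.6, which is ≥ 12, so it is Class 8 (Corrosive).
Class 8 quantity: two 0.9 fl oz containers = 53.28 mL.
53.28 mL ≤ 100 mL (express courier limit, Class 8) — within limit.

Yes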